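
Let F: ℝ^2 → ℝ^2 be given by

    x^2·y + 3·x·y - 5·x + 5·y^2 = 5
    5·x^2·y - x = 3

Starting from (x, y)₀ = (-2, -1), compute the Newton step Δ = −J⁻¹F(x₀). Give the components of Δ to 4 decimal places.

At (-2, -1): F = (12.0000, -21.0000).
Jacobian J = [[2·x·y + 3·y - 5, x^2 + 3·x + 10·y], [10·x·y - 1, 5·x^2]].
At the point, J = [[-4.0000, -12.0000], [19.0000, 20.0000]] (det J = 148.0000).
Solving J·Δ = −F gives Δ = (0.0811, 0.9730).

(0.0811, 0.9730)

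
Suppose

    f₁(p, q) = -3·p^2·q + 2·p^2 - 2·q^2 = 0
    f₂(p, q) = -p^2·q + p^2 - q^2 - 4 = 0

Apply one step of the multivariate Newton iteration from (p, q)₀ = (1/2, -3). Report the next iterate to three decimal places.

(-2.092, 0.890)

At (1/2, -3): F = (-15.250, -12.000).
Jacobian J = [[-6·p·q + 4·p, -3·p^2 - 4·q], [-2·p·q + 2·p, -p^2 - 2·q]].
At the point, J = [[11.000, 11.250], [4.000, 5.750]] (det J = 18.250).
Solving J·Δ = −F gives Δ = (-2.592, 3.890).
Then the next iterate is (p, q)₁ = (-2.092, 0.890).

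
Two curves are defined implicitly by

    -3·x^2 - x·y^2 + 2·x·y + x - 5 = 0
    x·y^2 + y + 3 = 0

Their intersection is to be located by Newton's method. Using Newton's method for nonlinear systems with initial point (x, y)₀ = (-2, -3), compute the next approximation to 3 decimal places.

(-0.771, -2.466)

At (-2, -3): F = (11.000, -18.000).
Jacobian J = [[-6·x - y^2 + 2·y + 1, -2·x·y + 2·x], [y^2, 2·x·y + 1]].
At the point, J = [[-2.000, -16.000], [9.000, 13.000]] (det J = 118.000).
Solving J·Δ = −F gives Δ = (1.229, 0.534).
Then the next iterate is (x, y)₁ = (-0.771, -2.466).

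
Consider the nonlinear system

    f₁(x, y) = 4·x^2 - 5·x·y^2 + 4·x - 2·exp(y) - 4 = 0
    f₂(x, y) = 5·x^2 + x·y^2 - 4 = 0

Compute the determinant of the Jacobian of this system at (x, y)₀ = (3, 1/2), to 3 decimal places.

633.748

J = [[8·x - 5·y^2 + 4, -10·x·y - 2·exp(y)], [10·x + y^2, 2·x·y]].
At the point, J = [[26.750, -18.29744], [30.250, 3.000]].
det J = 633.748.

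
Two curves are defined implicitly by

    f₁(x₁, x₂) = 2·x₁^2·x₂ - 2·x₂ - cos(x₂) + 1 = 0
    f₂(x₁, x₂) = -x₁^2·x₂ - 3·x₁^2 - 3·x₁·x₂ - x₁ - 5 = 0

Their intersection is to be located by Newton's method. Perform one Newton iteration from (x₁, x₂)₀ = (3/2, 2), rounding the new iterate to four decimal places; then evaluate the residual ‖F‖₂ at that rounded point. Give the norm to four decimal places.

At (3/2, 2): F = (6.416147, -26.7500).
Jacobian J = [[4·x₁·x₂, 2·x₁^2 + sin(x₂) - 2], [-2·x₁·x₂ - 6·x₁ - 3·x₂ - 1, -x₁^2 - 3·x₁]].
At the point, J = [[12.0000, 3.409297], [-22.0000, -6.7500]] (det J = -5.995457).
Solving J·Δ = −F gives Δ = (7.9877, -29.9968).
Then the next iterate is (x₁, x₂)₁ = (9.4877, -27.9968).
Re-evaluating at (9.4877, -27.9968): F = (-4982.389833, 3032.511248), so ‖F‖₂ = 5832.6952.

5832.6952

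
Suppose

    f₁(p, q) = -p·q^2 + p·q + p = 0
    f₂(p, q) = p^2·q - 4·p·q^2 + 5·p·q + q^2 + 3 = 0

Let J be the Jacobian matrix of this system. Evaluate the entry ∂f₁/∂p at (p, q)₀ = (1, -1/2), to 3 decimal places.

0.250

∂f₁/∂p = -q^2 + q + 1.
At (1, -1/2) this is 0.250.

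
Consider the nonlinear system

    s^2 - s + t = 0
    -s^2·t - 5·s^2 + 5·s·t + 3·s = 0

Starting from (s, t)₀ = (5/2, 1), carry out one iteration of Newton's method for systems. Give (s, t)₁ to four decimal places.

(1.4960, 0.2660)

At (5/2, 1): F = (4.7500, -17.5000).
Jacobian J = [[2·s - 1, 1], [-2·s·t - 10·s + 5·t + 3, -s^2 + 5·s]].
At the point, J = [[4.0000, 1.0000], [-22.0000, 6.2500]] (det J = 47.0000).
Solving J·Δ = −F gives Δ = (-1.0040, -0.7340).
Then the next iterate is (s, t)₁ = (1.4960, 0.2660).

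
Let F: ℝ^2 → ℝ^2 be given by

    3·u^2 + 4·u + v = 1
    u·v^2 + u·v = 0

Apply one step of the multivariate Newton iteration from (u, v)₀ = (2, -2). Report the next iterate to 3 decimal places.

At (2, -2): F = (17.000, 4.000).
Jacobian J = [[6·u + 4, 1], [v^2 + v, 2·u·v + u]].
At the point, J = [[16.000, 1.000], [2.000, -6.000]] (det J = -98.000).
Solving J·Δ = −F gives Δ = (-1.082, 0.306).
Then the next iterate is (u, v)₁ = (0.918, -1.694).

(0.918, -1.694)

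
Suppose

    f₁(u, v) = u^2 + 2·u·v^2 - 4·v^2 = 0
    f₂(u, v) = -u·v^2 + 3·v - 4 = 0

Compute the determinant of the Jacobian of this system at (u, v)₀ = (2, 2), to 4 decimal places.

J = [[2·u + 2·v^2, 4·u·v - 8·v], [-v^2, -2·u·v + 3]].
At the point, J = [[12.0000, 0.0000], [-4.0000, -5.0000]].
det J = -60.0000.

-60.0000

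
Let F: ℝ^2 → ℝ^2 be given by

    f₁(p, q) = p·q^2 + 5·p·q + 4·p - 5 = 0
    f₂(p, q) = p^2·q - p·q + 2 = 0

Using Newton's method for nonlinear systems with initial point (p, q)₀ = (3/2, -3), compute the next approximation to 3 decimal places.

At (3/2, -3): F = (-8.000, -0.250).
Jacobian J = [[q^2 + 5·q + 4, 2·p·q + 5·p], [2·p·q - q, p^2 - p]].
At the point, J = [[-2.000, -1.500], [-6.000, 0.750]] (det J = -10.500).
Solving J·Δ = −F gives Δ = (-0.607, -4.524).
Then the next iterate is (p, q)₁ = (0.893, -7.524).

(0.893, -7.524)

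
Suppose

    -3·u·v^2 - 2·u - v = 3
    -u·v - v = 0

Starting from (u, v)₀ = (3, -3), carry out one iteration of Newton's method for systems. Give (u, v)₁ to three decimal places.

At (3, -3): F = (-87.000, 12.000).
Jacobian J = [[-3·v^2 - 2, -6·u·v - 1], [-v, -u - 1]].
At the point, J = [[-29.000, 53.000], [3.000, -4.000]] (det J = -43.000).
Solving J·Δ = −F gives Δ = (-6.698, -2.023).
Then the next iterate is (u, v)₁ = (-3.698, -5.023).

(-3.698, -5.023)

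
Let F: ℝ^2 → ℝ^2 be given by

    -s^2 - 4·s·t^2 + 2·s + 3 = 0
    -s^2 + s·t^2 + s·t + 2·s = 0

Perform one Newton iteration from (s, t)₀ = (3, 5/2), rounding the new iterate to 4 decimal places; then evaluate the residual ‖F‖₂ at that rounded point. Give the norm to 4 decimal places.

18.3925

At (3, 5/2): F = (-75.0000, 23.2500).
Jacobian J = [[-2·s - 4·t^2 + 2, -8·s·t], [-2·s + t^2 + t + 2, 2·s·t + s]].
At the point, J = [[-29.0000, -60.0000], [4.7500, 18.0000]] (det J = -237.0000).
Solving J·Δ = −F gives Δ = (0.1899, -1.3418).
Then the next iterate is (s, t)₁ = (3.1899, 1.1582).
Re-evaluating at (3.1899, 1.1582): F = (-17.911737, 4.177899), so ‖F‖₂ = 18.3925.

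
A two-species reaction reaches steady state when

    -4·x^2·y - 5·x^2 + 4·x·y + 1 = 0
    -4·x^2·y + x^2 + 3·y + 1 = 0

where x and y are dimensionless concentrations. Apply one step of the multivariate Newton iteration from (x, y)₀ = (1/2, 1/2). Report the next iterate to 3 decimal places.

(0.306, -0.722)

At (1/2, 1/2): F = (0.250, 2.250).
Jacobian J = [[-8·x·y - 10·x + 4·y, -4·x^2 + 4·x], [-8·x·y + 2·x, -4·x^2 + 3]].
At the point, J = [[-5.000, 1.000], [-1.000, 2.000]] (det J = -9.000).
Solving J·Δ = −F gives Δ = (-0.194, -1.222).
Then the next iterate is (x, y)₁ = (0.306, -0.722).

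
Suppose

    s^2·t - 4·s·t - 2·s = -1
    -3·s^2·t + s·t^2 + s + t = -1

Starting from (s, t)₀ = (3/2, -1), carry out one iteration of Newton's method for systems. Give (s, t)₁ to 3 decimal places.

At (3/2, -1): F = (1.750, 9.750).
Jacobian J = [[2·s·t - 4·t - 2, s^2 - 4·s], [-6·s·t + t^2 + 1, -3·s^2 + 2·s·t + 1]].
At the point, J = [[-1.000, -3.750], [11.000, -8.750]] (det J = 50.000).
Solving J·Δ = −F gives Δ = (-0.425, 0.580).
Then the next iterate is (s, t)₁ = (1.075, -0.420).

(1.075, -0.420)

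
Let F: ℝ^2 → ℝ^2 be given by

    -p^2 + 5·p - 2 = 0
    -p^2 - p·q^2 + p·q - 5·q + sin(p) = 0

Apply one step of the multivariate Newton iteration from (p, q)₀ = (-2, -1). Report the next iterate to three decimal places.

(-0.222, -0.372)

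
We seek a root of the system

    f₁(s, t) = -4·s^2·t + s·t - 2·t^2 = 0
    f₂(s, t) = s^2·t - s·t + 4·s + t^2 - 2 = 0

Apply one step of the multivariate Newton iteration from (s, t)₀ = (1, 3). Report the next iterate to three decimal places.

(1.143, 1.000)

At (1, 3): F = (-27.000, 11.000).
Jacobian J = [[-8·s·t + t, -4·s^2 + s - 4·t], [2·s·t - t + 4, s^2 - s + 2·t]].
At the point, J = [[-21.000, -15.000], [7.000, 6.000]] (det J = -21.000).
Solving J·Δ = −F gives Δ = (0.143, -2.000).
Then the next iterate is (s, t)₁ = (1.143, 1.000).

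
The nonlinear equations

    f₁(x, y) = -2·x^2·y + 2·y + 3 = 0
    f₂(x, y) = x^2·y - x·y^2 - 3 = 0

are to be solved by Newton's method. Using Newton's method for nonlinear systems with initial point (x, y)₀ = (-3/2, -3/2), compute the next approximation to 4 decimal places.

(-0.6232, -1.9565)

At (-3/2, -3/2): F = (6.7500, -3.0000).
Jacobian J = [[-4·x·y, -2·x^2 + 2], [2·x·y - y^2, x^2 - 2·x·y]].
At the point, J = [[-9.0000, -2.5000], [2.2500, -2.2500]] (det J = 25.8750).
Solving J·Δ = −F gives Δ = (0.8768, -0.4565).
Then the next iterate is (x, y)₁ = (-0.6232, -1.9565).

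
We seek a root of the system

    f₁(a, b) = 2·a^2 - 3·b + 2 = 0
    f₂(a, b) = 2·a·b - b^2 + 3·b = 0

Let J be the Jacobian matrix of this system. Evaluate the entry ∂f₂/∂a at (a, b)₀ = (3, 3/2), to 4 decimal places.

∂f₂/∂a = 2·b.
At (3, 3/2) this is 3.0000.

3.0000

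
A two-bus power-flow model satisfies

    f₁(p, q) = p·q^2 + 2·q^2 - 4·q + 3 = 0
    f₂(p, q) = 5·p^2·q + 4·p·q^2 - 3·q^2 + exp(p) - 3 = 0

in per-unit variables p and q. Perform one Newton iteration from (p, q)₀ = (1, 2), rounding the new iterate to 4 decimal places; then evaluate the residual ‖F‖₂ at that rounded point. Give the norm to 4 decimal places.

At (1, 2): F = (7.0000, 13.718282).
Jacobian J = [[q^2, 2·p·q + 4·q - 4], [10·p·q + 4·q^2 + exp(p), 5·p^2 + 8·p·q - 6·q]].
At the point, J = [[4.0000, 8.0000], [38.718282, 9.0000]] (det J = -273.746255).
Solving J·Δ = −F gives Δ = (-0.1708, -0.7896).
Then the next iterate is (p, q)₁ = (0.8292, 1.2104).
Re-evaluating at (0.8292, 1.2104): F = (2.303371, 3.916808), so ‖F‖₂ = 4.5439.

4.5439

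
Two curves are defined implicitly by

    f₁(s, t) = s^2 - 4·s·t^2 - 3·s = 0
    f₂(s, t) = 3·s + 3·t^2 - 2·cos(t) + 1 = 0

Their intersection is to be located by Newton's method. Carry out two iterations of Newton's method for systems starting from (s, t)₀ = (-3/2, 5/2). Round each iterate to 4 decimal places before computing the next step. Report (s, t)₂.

At (-3/2, 5/2): F = (44.2500, 16.852287).
Jacobian J = [[2·s - 4·t^2 - 3, -8·s·t], [3, 6·t + 2·sin(t)]].
At the point, J = [[-31.0000, 30.0000], [3.0000, 16.196944]] (det J = -592.105273).
Solving J·Δ = −F gives Δ = (0.3566, -1.1065).
Then the next iterate is (s, t)₁ = (-1.1434, 1.3935).
Round to (-1.1434, 1.3935) and repeat: F = (13.618773, 3.042589), J = [[-13.054169, 12.746623], [3.0000, 10.329648]].
Δ = (0.5887, -0.4655), so (s, t)₂ = (-0.5547, 0.9280).

(-0.5547, 0.9280)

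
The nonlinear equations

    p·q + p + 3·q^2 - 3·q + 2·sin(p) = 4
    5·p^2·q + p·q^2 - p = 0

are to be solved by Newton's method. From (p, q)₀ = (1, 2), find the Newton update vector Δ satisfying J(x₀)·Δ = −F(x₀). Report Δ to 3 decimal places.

At (1, 2): F = (6.68294, 13.000).
Jacobian J = [[q + 2·cos(p) + 1, p + 6·q - 3], [10·p·q + q^2 - 1, 5·p^2 + 2·p·q]].
At the point, J = [[4.08060, 10.000], [23.000, 9.000]] (det J = -193.27456).
Solving J·Δ = −F gives Δ = (-0.361, -0.521).

(-0.361, -0.521)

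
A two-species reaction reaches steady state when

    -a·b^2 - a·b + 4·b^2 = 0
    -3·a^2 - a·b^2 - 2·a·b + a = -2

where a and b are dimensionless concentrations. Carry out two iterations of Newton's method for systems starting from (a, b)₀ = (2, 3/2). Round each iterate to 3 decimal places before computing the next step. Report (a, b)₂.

(1.024, 0.321)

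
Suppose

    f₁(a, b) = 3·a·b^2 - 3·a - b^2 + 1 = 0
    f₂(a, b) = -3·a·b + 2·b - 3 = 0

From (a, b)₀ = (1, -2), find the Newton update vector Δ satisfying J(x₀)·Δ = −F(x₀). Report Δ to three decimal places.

(0.359, 1.154)

At (1, -2): F = (6.000, -1.000).
Jacobian J = [[3·b^2 - 3, 6·a·b - 2·b], [-3·b, -3·a + 2]].
At the point, J = [[9.000, -8.000], [6.000, -1.000]] (det J = 39.000).
Solving J·Δ = −F gives Δ = (0.359, 1.154).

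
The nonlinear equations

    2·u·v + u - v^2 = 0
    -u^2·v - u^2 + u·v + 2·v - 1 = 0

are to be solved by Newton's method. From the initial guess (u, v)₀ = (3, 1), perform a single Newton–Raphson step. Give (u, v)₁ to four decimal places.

(2.2500, -0.4375)

At (3, 1): F = (8.0000, -14.0000).
Jacobian J = [[2·v + 1, 2·u - 2·v], [-2·u·v - 2·u + v, -u^2 + u + 2]].
At the point, J = [[3.0000, 4.0000], [-11.0000, -4.0000]] (det J = 32.0000).
Solving J·Δ = −F gives Δ = (-0.7500, -1.4375).
Then the next iterate is (u, v)₁ = (2.2500, -0.4375).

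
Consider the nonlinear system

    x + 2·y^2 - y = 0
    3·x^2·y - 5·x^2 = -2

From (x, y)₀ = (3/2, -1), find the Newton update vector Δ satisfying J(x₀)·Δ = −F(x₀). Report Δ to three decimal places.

(-0.438, 0.812)

At (3/2, -1): F = (4.500, -16.000).
Jacobian J = [[1, 4·y - 1], [6·x·y - 10·x, 3·x^2]].
At the point, J = [[1.000, -5.000], [-24.000, 6.750]] (det J = -113.250).
Solving J·Δ = −F gives Δ = (-0.438, 0.812).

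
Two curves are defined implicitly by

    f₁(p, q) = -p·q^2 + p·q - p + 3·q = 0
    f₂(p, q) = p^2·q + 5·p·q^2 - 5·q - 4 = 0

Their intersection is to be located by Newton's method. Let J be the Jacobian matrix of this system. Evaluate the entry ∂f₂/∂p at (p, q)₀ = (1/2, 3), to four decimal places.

∂f₂/∂p = 2·p·q + 5·q^2.
At (1/2, 3) this is 48.0000.

48.0000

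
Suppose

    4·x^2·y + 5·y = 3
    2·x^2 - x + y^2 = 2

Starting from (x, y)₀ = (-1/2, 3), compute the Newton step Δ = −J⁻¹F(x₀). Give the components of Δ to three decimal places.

At (-1/2, 3): F = (15.000, 8.000).
Jacobian J = [[8·x·y, 4·x^2 + 5], [4·x - 1, 2·y]].
At the point, J = [[-12.000, 6.000], [-3.000, 6.000]] (det J = -54.000).
Solving J·Δ = −F gives Δ = (0.778, -0.944).

(0.778, -0.944)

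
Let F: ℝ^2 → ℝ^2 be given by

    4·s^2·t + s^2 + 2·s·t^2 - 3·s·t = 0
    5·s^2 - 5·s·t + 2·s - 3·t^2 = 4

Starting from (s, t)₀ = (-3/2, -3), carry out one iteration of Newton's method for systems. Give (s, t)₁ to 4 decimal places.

At (-3/2, -3): F = (-65.2500, -45.2500).
Jacobian J = [[8·s·t + 2·s + 2·t^2 - 3·t, 4·s^2 + 4·s·t - 3·s], [10·s - 5·t + 2, -5·s - 6·t]].
At the point, J = [[60.0000, 31.5000], [2.0000, 25.5000]] (det J = 1467.0000).
Solving J·Δ = −F gives Δ = (0.1626, 1.7618).
Then the next iterate is (s, t)₁ = (-1.3374, -1.2382).

(-1.3374, -1.2382)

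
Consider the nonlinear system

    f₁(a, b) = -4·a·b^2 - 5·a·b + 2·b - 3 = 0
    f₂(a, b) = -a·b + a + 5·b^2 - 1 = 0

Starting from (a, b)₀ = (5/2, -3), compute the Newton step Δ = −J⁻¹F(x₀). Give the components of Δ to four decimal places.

At (5/2, -3): F = (-61.5000, 54.0000).
Jacobian J = [[-4·b^2 - 5·b, -8·a·b - 5·a + 2], [-b + 1, -a + 10·b]].
At the point, J = [[-21.0000, 49.5000], [4.0000, -32.5000]] (det J = 484.5000).
Solving J·Δ = −F gives Δ = (1.3916, 1.8328).

(1.3916, 1.8328)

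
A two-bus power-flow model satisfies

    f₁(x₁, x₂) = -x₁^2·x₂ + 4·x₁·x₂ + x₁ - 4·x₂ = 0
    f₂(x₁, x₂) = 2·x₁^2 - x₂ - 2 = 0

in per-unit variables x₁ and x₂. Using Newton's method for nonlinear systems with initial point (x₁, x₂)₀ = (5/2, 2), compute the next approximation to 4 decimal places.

(2.4643, 10.1429)

At (5/2, 2): F = (2.0000, 8.5000).
Jacobian J = [[-2·x₁·x₂ + 4·x₂ + 1, -x₁^2 + 4·x₁ - 4], [4·x₁, -1]].
At the point, J = [[-1.0000, -0.2500], [10.0000, -1.0000]] (det J = 3.5000).
Solving J·Δ = −F gives Δ = (-0.0357, 8.1429).
Then the next iterate is (x₁, x₂)₁ = (2.4643, 10.1429).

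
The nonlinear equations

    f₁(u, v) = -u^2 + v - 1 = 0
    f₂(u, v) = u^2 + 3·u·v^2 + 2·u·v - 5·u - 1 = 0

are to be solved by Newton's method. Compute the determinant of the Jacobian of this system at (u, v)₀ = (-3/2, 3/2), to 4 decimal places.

J = [[-2·u, 1], [2·u + 3·v^2 + 2·v - 5, 6·u·v + 2·u]].
At the point, J = [[3.0000, 1.0000], [1.7500, -16.5000]].
det J = -51.2500.

-51.2500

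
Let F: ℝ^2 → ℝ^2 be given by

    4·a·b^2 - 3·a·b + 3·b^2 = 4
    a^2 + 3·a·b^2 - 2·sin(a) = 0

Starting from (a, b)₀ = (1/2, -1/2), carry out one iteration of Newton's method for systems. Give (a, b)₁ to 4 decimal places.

(0.7194, -0.7233)

At (1/2, -1/2): F = (-2.0000, -0.333851).
Jacobian J = [[4·b^2 - 3·b, 8·a·b - 3·a + 6·b], [2·a + 3·b^2 - 2·cos(a), 6·a·b]].
At the point, J = [[2.5000, -6.5000], [-0.005165, -1.5000]] (det J = -3.783573).
Solving J·Δ = −F gives Δ = (0.2194, -0.2233).
Then the next iterate is (a, b)₁ = (0.7194, -0.7233).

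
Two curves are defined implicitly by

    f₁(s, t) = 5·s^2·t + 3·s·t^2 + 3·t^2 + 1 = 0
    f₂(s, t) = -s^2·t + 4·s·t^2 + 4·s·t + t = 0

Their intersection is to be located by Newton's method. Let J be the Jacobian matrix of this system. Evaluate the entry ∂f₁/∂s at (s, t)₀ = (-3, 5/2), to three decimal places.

-56.250

∂f₁/∂s = 10·s·t + 3·t^2.
At (-3, 5/2) this is -56.250.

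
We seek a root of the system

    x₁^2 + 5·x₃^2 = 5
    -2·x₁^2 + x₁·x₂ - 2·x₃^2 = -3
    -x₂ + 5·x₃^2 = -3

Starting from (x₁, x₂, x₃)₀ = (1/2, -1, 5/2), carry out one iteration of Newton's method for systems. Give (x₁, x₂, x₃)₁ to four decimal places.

(1.9435, 6.3065, 1.3823)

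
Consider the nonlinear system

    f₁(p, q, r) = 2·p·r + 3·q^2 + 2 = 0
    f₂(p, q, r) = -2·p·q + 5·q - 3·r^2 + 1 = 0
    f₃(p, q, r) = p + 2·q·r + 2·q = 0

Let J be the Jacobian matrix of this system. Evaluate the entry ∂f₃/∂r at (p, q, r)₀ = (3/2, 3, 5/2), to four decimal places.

∂f₃/∂r = 2·q.
At (3/2, 3, 5/2) this is 6.0000.

6.0000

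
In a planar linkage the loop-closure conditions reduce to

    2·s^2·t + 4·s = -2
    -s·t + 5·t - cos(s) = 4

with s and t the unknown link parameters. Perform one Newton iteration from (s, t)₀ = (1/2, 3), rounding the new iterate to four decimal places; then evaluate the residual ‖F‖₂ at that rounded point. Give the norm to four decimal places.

2.3998

At (1/2, 3): F = (5.5000, 8.622417).
Jacobian J = [[4·s·t + 4, 2·s^2], [-t + sin(s), -s + 5]].
At the point, J = [[10.0000, 0.5000], [-2.520574, 4.5000]] (det J = 46.260287).
Solving J·Δ = −F gives Δ = (-0.4418, -2.1636).
Then the next iterate is (s, t)₁ = (0.0582, 0.8364).
Re-evaluating at (0.0582, 0.8364): F = (2.238466, -0.864985), so ‖F‖₂ = 2.3998.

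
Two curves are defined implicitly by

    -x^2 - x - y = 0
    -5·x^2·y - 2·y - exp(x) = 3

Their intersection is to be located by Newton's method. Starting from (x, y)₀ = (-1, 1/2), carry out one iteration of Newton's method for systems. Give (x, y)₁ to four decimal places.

(-2.4223, -1.4223)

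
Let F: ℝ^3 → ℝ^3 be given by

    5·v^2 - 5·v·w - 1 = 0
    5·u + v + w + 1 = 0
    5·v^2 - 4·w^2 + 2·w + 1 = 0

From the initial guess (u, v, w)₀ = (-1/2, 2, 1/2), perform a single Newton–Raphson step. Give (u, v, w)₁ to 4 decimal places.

At (-1/2, 2, 1/2): F = (14.0000, 1.0000, 21.0000).
Jacobian J = [[0, 10·v - 5·w, -5·v], [5, 1, 1], [0, 10·v, -8·w + 2]].
At the point, J = [[0.0000, 17.5000, -10.0000], [5.0000, 1.0000, 1.0000], [0.0000, 20.0000, -2.0000]] (det J = -825.0000).
Solving J·Δ = −F gives Δ = (0.1267, -1.1030, -0.5303).
Then the next iterate is (u, v, w)₁ = (-0.3733, 0.8970, -0.0303).

(-0.3733, 0.8970, -0.0303)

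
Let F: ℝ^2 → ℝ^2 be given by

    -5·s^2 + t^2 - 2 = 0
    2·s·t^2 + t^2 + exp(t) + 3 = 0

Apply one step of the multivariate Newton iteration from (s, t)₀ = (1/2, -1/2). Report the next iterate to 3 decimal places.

At (1/2, -1/2): F = (-3.000, 4.10653).
Jacobian J = [[-10·s, 2·t], [2·t^2, 4·s·t + 2·t + exp(t)]].
At the point, J = [[-5.000, -1.000], [0.500, -1.39347]] (det J = 7.46735).
Solving J·Δ = −F gives Δ = (-1.110, 2.549).
Then the next iterate is (s, t)₁ = (-0.610, 2.049).

(-0.610, 2.049)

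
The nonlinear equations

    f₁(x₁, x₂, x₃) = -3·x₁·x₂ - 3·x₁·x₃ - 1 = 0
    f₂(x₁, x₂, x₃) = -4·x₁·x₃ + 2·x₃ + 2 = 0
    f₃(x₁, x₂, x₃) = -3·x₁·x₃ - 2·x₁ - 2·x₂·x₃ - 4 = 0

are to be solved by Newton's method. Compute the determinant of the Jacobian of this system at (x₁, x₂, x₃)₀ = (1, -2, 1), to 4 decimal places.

J = [[-3·x₂ - 3·x₃, -3·x₁, -3·x₁], [-4·x₃, 0, -4·x₁ + 2], [-3·x₃ - 2, -2·x₃, -3·x₁ - 2·x₂]].
At the point, J = [[3.0000, -3.0000, -3.0000], [-4.0000, 0.0000, -2.0000], [-5.0000, -2.0000, 1.0000]].
det J = -78.0000.

-78.0000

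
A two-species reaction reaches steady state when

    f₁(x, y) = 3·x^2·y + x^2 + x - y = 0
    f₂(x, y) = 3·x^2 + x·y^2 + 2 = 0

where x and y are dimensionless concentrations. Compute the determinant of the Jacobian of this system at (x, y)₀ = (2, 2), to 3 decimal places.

56.000

J = [[6·x·y + 2·x + 1, 3·x^2 - 1], [6·x + y^2, 2·x·y]].
At the point, J = [[29.000, 11.000], [16.000, 8.000]].
det J = 56.000.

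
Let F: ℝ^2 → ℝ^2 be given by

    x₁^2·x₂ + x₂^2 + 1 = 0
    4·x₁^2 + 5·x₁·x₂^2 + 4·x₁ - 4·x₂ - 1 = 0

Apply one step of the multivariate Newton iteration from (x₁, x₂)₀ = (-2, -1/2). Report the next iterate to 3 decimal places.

At (-2, -1/2): F = (-0.750, 6.500).
Jacobian J = [[2·x₁·x₂, x₁^2 + 2·x₂], [8·x₁ + 5·x₂^2 + 4, 10·x₁·x₂ - 4]].
At the point, J = [[2.000, 3.000], [-10.750, 6.000]] (det J = 44.250).
Solving J·Δ = −F gives Δ = (0.542, -0.112).
Then the next iterate is (x₁, x₂)₁ = (-1.458, -0.612).

(-1.458, -0.612)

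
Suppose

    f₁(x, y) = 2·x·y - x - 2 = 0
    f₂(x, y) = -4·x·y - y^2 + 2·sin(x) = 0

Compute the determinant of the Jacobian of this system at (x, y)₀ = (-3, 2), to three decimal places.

-35.880

J = [[2·y - 1, 2·x], [-4·y + 2·cos(x), -4·x - 2·y]].
At the point, J = [[3.000, -6.000], [-9.97998, 8.000]].
det J = -35.880.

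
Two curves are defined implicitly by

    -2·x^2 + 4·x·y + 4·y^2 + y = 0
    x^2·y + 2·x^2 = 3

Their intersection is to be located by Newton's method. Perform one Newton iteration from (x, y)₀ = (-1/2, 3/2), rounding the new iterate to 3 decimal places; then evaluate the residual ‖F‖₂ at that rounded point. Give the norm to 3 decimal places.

At (-1/2, 3/2): F = (7.000, -2.125).
Jacobian J = [[-4·x + 4·y, 4·x + 8·y + 1], [2·x·y + 4·x, x^2]].
At the point, J = [[8.000, 11.000], [-3.500, 0.250]] (det J = 40.500).
Solving J·Δ = −F gives Δ = (-0.620, -0.185).
Then the next iterate is (x, y)₁ = (-1.120, 1.315).
Re-evaluating at (-1.120, 1.315): F = (-0.16810, 1.15834), so ‖F‖₂ = 1.170.

1.170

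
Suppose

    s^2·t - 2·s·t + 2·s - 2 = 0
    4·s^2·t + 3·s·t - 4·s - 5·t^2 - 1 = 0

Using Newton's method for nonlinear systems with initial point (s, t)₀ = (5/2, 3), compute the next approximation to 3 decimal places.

(1.849, 3.330)

At (5/2, 3): F = (6.750, 41.500).
Jacobian J = [[2·s·t - 2·t + 2, s^2 - 2·s], [8·s·t + 3·t - 4, 4·s^2 + 3·s - 10·t]].
At the point, J = [[11.000, 1.250], [65.000, 2.500]] (det J = -53.750).
Solving J·Δ = −F gives Δ = (-0.651, 0.330).
Then the next iterate is (s, t)₁ = (1.849, 3.330).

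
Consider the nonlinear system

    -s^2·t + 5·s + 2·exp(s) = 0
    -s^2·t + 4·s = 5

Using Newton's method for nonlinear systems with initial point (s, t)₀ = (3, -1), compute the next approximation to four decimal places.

At (3, -1): F = (64.171074, 16.0000).
Jacobian J = [[-2·s·t + 2·exp(s) + 5, -s^2], [-2·s·t + 4, -s^2]].
At the point, J = [[51.171074, -9.0000], [10.0000, -9.0000]] (det J = -370.539665).
Solving J·Δ = −F gives Δ = (-1.1700, 0.4778).
Then the next iterate is (s, t)₁ = (1.8300, -0.5222).

(1.8300, -0.5222)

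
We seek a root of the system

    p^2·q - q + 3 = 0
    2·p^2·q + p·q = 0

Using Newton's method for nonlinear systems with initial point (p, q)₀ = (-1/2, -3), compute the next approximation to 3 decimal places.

(-0.500, 4.000)

At (-1/2, -3): F = (5.250, 0.000).
Jacobian J = [[2·p·q, p^2 - 1], [4·p·q + q, 2·p^2 + p]].
At the point, J = [[3.000, -0.750], [3.000, 0.000]] (det J = 2.250).
Solving J·Δ = −F gives Δ = (0.000, 7.000).
Then the next iterate is (p, q)₁ = (-0.500, 4.000).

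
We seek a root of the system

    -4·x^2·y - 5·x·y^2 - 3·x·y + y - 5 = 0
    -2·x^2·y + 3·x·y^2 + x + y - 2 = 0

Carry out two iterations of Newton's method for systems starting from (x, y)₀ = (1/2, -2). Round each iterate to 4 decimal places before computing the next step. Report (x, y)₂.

At (1/2, -2): F = (-12.0000, 3.5000).
Jacobian J = [[-8·x·y - 5·y^2 - 3·y, -4·x^2 - 10·x·y - 3·x + 1], [-4·x·y + 3·y^2 + 1, -2·x^2 + 6·x·y + 1]].
At the point, J = [[-6.0000, 8.5000], [17.0000, -5.5000]] (det J = -111.5000).
Solving J·Δ = −F gives Δ = (0.3251, 1.6413).
Then the next iterate is (x, y)₁ = (0.8251, -0.3587).
Round to (0.8251, -0.3587) and repeat: F = (-4.024823, -0.726715), J = [[2.800479, -1.238826], [2.569851, -2.137360]].
Δ = (2.7488, 2.9650), so (x, y)₂ = (3.5739, 2.6063).

(3.5739, 2.6063)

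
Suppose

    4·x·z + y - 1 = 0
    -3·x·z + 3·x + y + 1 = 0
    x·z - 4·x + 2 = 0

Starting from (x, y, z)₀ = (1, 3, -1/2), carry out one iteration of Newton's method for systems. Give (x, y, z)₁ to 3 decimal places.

(0.640, -1.240, 0.380)

At (1, 3, -1/2): F = (0.000, 8.500, -2.500).
Jacobian J = [[4·z, 1, 4·x], [-3·z + 3, 1, -3·x], [z - 4, 0, x]].
At the point, J = [[-2.000, 1.000, 4.000], [4.500, 1.000, -3.000], [-4.500, 0.000, 1.000]] (det J = 25.000).
Solving J·Δ = −F gives Δ = (-0.360, -4.240, 0.880).
Then the next iterate is (x, y, z)₁ = (0.640, -1.240, 0.380).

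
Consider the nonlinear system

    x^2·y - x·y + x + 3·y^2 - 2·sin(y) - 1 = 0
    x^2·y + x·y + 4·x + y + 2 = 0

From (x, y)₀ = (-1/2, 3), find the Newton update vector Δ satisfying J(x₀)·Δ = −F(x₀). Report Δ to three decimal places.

(-0.300, -1.397)

At (-1/2, 3): F = (27.46776, 2.250).
Jacobian J = [[2·x·y - y + 1, x^2 - x + 6·y - 2·cos(y)], [2·x·y + y + 4, x^2 + x + 1]].
At the point, J = [[-5.000, 20.72998], [4.000, 0.750]] (det J = -86.66994).
Solving J·Δ = −F gives Δ = (-0.300, -1.397).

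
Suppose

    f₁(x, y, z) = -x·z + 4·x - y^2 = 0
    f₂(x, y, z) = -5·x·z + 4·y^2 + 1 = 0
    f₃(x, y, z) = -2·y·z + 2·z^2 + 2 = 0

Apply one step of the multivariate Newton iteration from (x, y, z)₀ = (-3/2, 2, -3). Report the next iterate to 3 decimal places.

(-0.498, 0.696, -1.489)

At (-3/2, 2, -3): F = (-14.500, -5.500, 32.000).
Jacobian J = [[-z + 4, -2·y, -x], [-5·z, 8·y, -5·x], [0, -2·z, -2·y + 4·z]].
At the point, J = [[7.000, -4.000, 1.500], [15.000, 16.000, 7.500], [0.000, 6.000, -16.000]] (det J = -2932.000).
Solving J·Δ = −F gives Δ = (1.002, -1.304, 1.511).
Then the next iterate is (x, y, z)₁ = (-0.498, 0.696, -1.489).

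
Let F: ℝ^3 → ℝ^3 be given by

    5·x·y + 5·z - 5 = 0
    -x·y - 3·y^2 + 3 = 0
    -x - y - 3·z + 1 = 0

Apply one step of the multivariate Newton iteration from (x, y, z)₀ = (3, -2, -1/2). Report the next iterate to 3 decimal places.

(0.911, -1.203, 0.430)

At (3, -2, -1/2): F = (-37.500, -3.000, 1.500).
Jacobian J = [[5·y, 5·x, 5], [-y, -x - 6·y, 0], [-1, -1, -3]].
At the point, J = [[-10.000, 15.000, 5.000], [2.000, 9.000, 0.000], [-1.000, -1.000, -3.000]] (det J = 395.000).
Solving J·Δ = −F gives Δ = (-2.089, 0.797, 0.930).
Then the next iterate is (x, y, z)₁ = (0.911, -1.203, 0.430).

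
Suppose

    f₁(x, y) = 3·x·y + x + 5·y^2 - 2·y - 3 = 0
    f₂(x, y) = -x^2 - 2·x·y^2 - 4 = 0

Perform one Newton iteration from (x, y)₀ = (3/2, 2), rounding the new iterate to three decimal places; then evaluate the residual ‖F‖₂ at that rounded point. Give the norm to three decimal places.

At (3/2, 2): F = (23.500, -18.250).
Jacobian J = [[3·y + 1, 3·x + 10·y - 2], [-2·x - 2·y^2, -4·x·y]].
At the point, J = [[7.000, 22.500], [-11.000, -12.000]] (det J = 163.500).
Solving J·Δ = −F gives Δ = (-0.787, -0.800).
Then the next iterate is (x, y)₁ = (0.713, 1.200).
Re-evaluating at (0.713, 1.200): F = (5.07980, -6.56181), so ‖F‖₂ = 8.298.

8.298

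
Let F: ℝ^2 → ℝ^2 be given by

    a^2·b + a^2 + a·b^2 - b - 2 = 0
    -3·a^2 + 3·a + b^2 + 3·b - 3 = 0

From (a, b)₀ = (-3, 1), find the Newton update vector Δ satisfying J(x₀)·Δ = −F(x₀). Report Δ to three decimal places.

(1.340, 1.371)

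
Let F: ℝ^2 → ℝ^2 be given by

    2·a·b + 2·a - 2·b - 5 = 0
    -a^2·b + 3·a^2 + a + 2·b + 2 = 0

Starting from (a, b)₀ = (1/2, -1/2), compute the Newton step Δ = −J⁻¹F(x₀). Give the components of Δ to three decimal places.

(0.600, -2.900)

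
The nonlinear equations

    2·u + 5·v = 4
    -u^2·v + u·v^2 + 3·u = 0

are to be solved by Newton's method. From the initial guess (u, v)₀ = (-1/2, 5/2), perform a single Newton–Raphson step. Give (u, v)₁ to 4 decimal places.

(-0.4125, 0.9650)

At (-1/2, 5/2): F = (7.5000, -5.2500).
Jacobian J = [[2, 5], [-2·u·v + v^2 + 3, -u^2 + 2·u·v]].
At the point, J = [[2.0000, 5.0000], [11.7500, -2.7500]] (det J = -64.2500).
Solving J·Δ = −F gives Δ = (0.0875, -1.5350).
Then the next iterate is (u, v)₁ = (-0.4125, 0.9650).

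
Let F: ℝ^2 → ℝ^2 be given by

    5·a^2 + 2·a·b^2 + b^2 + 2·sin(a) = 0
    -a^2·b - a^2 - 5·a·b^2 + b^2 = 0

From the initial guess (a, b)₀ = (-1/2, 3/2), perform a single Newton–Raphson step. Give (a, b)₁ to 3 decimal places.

(-0.732, 0.595)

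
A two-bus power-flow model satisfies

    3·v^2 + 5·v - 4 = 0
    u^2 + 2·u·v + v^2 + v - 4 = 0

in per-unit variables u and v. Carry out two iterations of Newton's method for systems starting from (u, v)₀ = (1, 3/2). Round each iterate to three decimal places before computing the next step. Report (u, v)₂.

(1.244, 0.600)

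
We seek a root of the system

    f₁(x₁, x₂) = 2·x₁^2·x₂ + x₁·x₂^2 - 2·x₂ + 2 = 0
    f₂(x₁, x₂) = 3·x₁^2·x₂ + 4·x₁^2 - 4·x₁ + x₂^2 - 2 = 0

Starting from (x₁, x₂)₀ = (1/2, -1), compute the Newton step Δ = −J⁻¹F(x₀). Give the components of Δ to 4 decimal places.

(-1.9000, 2.3600)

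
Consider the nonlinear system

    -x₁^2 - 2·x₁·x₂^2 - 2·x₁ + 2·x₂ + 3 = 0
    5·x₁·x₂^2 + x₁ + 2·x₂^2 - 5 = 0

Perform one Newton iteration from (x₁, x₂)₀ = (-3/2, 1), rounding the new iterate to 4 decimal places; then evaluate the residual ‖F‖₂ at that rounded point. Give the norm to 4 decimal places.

At (-3/2, 1): F = (8.7500, -12.0000).
Jacobian J = [[-2·x₁ - 2·x₂^2 - 2, -4·x₁·x₂ + 2], [5·x₂^2 + 1, 10·x₁·x₂ + 4·x₂]].
At the point, J = [[-1.0000, 8.0000], [6.0000, -11.0000]] (det J = -37.0000).
Solving J·Δ = −F gives Δ = (-0.0068, -1.0946).
Then the next iterate is (x₁, x₂)₁ = (-1.5068, -0.0946).
Re-evaluating at (-1.5068, -0.0946): F = (3.580923, -6.556325), so ‖F‖₂ = 7.4705.

7.4705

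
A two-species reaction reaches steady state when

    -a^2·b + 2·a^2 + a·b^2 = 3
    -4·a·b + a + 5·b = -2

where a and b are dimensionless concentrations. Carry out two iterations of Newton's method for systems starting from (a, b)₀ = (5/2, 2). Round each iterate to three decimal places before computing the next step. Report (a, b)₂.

At (5/2, 2): F = (7.000, -5.500).
Jacobian J = [[-2·a·b + 4·a + b^2, -a^2 + 2·a·b], [-4·b + 1, -4·a + 5]].
At the point, J = [[4.000, 3.750], [-7.000, -5.000]] (det J = 6.250).
Solving J·Δ = −F gives Δ = (2.300, -4.320).
Then the next iterate is (a, b)₁ = (4.800, -2.320).
Round to (4.800, -2.320) and repeat: F = (122.36832, 39.744), J = [[46.85440, -45.312], [10.280, -14.200]].
Δ = (0.317, 3.028), so (a, b)₂ = (5.117, 0.708).

(5.117, 0.708)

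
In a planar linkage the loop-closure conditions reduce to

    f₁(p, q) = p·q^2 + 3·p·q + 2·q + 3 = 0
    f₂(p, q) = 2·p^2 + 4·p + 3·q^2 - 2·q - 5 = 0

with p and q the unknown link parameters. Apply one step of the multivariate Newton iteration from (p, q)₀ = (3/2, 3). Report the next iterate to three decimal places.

At (3/2, 3): F = (36.000, 26.500).
Jacobian J = [[q^2 + 3·q, 2·p·q + 3·p + 2], [4·p + 4, 6·q - 2]].
At the point, J = [[18.000, 15.500], [10.000, 16.000]] (det J = 133.000).
Solving J·Δ = −F gives Δ = (-1.242, -0.880).
Then the next iterate is (p, q)₁ = (0.258, 2.120).

(0.258, 2.120)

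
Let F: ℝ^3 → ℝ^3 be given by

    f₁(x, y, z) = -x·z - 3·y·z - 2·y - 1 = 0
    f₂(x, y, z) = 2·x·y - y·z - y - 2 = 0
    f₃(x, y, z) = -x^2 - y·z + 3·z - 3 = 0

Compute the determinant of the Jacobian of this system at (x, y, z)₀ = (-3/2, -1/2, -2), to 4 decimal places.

16.0000

J = [[-z, -3·z - 2, -x - 3·y], [2·y, 2·x - z - 1, -y], [-2·x, -z, -y + 3]].
At the point, J = [[2.0000, 4.0000, 3.0000], [-1.0000, -2.0000, 0.5000], [3.0000, 2.0000, 3.5000]].
det J = 16.0000.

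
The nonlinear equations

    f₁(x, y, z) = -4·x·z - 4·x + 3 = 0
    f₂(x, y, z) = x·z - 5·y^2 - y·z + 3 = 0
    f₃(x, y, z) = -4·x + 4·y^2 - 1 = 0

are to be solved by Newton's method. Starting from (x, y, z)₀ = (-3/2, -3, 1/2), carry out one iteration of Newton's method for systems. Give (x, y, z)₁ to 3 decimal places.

At (-3/2, -3, 1/2): F = (12.000, -41.250, 41.000).
Jacobian J = [[-4·z - 4, 0, -4·x], [z, -10·y - z, x - y], [-4, 8·y, 0]].
At the point, J = [[-6.000, 0.000, 6.000], [0.500, 29.500, 1.500], [-4.000, -24.000, 0.000]] (det J = 420.000).
Solving J·Δ = −F gives Δ = (2.107, 1.357, 0.107).
Then the next iterate is (x, y, z)₁ = (0.607, -1.643, 0.607).

(0.607, -1.643, 0.607)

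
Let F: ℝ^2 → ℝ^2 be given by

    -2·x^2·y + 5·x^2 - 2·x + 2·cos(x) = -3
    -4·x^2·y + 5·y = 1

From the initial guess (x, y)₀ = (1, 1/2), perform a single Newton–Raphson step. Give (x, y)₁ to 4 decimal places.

(2.3795, 6.5180)

At (1, 1/2): F = (6.080605, -0.5000).
Jacobian J = [[-4·x·y + 10·x - 2·sin(x) - 2, -2·x^2], [-8·x·y, -4·x^2 + 5]].
At the point, J = [[4.317058, -2.0000], [-4.0000, 1.0000]] (det J = -3.682942).
Solving J·Δ = −F gives Δ = (1.3795, 6.0180).
Then the next iterate is (x, y)₁ = (2.3795, 6.5180).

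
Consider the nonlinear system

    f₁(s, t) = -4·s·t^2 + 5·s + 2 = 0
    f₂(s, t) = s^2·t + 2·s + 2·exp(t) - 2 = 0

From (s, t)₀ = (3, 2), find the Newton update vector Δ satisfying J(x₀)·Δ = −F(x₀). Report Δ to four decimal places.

At (3, 2): F = (-31.0000, 36.778112).
Jacobian J = [[-4·t^2 + 5, -8·s·t], [2·s·t + 2, s^2 + 2·exp(t)]].
At the point, J = [[-11.0000, -48.0000], [14.0000, 23.778112]] (det J = 410.440766).
Solving J·Δ = −F gives Δ = (-2.5052, -0.0717).

(-2.5052, -0.0717)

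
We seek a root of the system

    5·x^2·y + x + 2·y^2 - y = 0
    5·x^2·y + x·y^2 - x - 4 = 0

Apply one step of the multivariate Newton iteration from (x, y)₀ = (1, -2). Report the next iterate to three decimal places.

At (1, -2): F = (1.000, -11.000).
Jacobian J = [[10·x·y + 1, 5·x^2 + 4·y - 1], [10·x·y + y^2 - 1, 5·x^2 + 2·x·y]].
At the point, J = [[-19.000, -4.000], [-17.000, 1.000]] (det J = -87.000).
Solving J·Δ = −F gives Δ = (-0.494, 2.598).
Then the next iterate is (x, y)₁ = (0.506, 0.598).

(0.506, 0.598)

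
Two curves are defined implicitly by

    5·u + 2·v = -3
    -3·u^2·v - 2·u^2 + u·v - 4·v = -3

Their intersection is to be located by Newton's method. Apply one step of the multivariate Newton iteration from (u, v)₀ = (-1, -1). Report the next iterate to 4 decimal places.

At (-1, -1): F = (-4.0000, 9.0000).
Jacobian J = [[5, 2], [-6·u·v - 4·u + v, -3·u^2 + u - 4]].
At the point, J = [[5.0000, 2.0000], [-3.0000, -8.0000]] (det J = -34.0000).
Solving J·Δ = −F gives Δ = (0.4118, 0.9706).
Then the next iterate is (u, v)₁ = (-0.5882, -0.0294).

(-0.5882, -0.0294)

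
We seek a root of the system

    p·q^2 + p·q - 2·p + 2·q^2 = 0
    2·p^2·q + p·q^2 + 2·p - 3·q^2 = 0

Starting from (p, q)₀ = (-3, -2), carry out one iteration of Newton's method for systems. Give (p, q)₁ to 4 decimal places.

(10.4000, -10.0000)

At (-3, -2): F = (8.0000, -66.0000).
Jacobian J = [[q^2 + q - 2, 2·p·q + p + 4·q], [4·p·q + q^2 + 2, 2·p^2 + 2·p·q - 6·q]].
At the point, J = [[0.0000, 1.0000], [30.0000, 42.0000]] (det J = -30.0000).
Solving J·Δ = −F gives Δ = (13.4000, -8.0000).
Then the next iterate is (p, q)₁ = (10.4000, -10.0000).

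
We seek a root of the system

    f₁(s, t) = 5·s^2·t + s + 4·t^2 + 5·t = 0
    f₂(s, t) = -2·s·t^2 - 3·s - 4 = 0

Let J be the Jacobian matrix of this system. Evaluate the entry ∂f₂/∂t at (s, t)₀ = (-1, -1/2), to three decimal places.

∂f₂/∂t = -4·s·t.
At (-1, -1/2) this is -2.000.

-2.000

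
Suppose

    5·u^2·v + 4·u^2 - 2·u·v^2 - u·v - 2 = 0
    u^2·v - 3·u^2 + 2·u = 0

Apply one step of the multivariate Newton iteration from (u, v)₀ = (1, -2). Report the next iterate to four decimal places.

(0.7179, -1.2564)

At (1, -2): F = (-14.0000, -3.0000).
Jacobian J = [[10·u·v + 8·u - 2·v^2 - v, 5·u^2 - 4·u·v - u], [2·u·v - 6·u + 2, u^2]].
At the point, J = [[-18.0000, 12.0000], [-8.0000, 1.0000]] (det J = 78.0000).
Solving J·Δ = −F gives Δ = (-0.2821, 0.7436).
Then the next iterate is (u, v)₁ = (0.7179, -1.2564).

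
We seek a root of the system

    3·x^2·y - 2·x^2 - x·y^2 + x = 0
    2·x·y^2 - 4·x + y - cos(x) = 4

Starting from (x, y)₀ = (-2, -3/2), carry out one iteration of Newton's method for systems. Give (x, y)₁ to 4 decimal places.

(-1.1703, -1.0059)

At (-2, -3/2): F = (-23.5000, -6.083853).
Jacobian J = [[6·x·y - 4·x - y^2 + 1, 3·x^2 - 2·x·y], [2·y^2 + sin(x) - 4, 4·x·y + 1]].
At the point, J = [[24.7500, 6.0000], [-0.409297, 13.0000]] (det J = 324.205785).
Solving J·Δ = −F gives Δ = (0.8297, 0.4941).
Then the next iterate is (x, y)₁ = (-1.1703, -1.0059).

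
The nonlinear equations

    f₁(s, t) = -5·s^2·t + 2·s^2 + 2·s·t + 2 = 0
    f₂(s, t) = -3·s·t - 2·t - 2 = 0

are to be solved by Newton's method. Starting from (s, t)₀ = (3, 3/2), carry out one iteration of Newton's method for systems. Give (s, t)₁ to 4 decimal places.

(4.9288, -0.9709)

At (3, 3/2): F = (-38.5000, -18.5000).
Jacobian J = [[-10·s·t + 4·s + 2·t, -5·s^2 + 2·s], [-3·t, -3·s - 2]].
At the point, J = [[-30.0000, -39.0000], [-4.5000, -11.0000]] (det J = 154.5000).
Solving J·Δ = −F gives Δ = (1.9288, -2.4709).
Then the next iterate is (s, t)₁ = (4.9288, -0.9709).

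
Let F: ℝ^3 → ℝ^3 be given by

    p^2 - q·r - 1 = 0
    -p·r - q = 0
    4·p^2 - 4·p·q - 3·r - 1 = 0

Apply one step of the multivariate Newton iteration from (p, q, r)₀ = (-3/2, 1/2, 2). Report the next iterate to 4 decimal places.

(-1.0118, 0.1971, 0.7824)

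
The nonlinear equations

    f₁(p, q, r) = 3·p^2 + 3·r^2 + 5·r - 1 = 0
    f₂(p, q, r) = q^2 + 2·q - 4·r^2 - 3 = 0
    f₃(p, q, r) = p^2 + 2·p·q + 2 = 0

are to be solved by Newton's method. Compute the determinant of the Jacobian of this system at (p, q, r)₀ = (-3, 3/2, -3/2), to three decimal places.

-1356.000

J = [[6·p, 0, 6·r + 5], [0, 2·q + 2, -8·r], [2·p + 2·q, 2·p, 0]].
At the point, J = [[-18.000, 0.000, -4.000], [0.000, 5.000, 12.000], [-3.000, -6.000, 0.000]].
det J = -1356.000.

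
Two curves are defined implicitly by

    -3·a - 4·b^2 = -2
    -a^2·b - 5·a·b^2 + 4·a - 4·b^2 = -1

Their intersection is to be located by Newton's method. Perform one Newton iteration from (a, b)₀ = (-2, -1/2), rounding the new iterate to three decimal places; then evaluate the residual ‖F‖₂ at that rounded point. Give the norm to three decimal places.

0.819

At (-2, -1/2): F = (7.000, -3.500).
Jacobian J = [[-3, -8·b], [-2·a·b - 5·b^2 + 4, -a^2 - 10·a·b - 8·b]].
At the point, J = [[-3.000, 4.000], [0.750, -10.000]] (det J = 27.000).
Solving J·Δ = −F gives Δ = (2.074, -0.194).
Then the next iterate is (a, b)₁ = (0.074, -0.694).
Re-evaluating at (0.074, -0.694): F = (-0.14854, -0.80495), so ‖F‖₂ = 0.819.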